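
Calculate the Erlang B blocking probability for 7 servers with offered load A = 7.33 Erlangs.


B(N,A) = (A^N/N!) / sum(A^k/k!, k=0..N) with N=7, A=7.33 = 0.269

0.269


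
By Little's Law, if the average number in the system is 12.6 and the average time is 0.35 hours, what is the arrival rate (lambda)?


lambda = L / W = 12.6 / 0.35 = 36.0 per hour

36.0 per hour


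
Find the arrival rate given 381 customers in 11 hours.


lambda = total arrivals / time = 381 / 11 = 34.64 per hour

34.64 per hour


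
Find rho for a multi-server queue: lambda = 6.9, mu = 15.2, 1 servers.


rho = lambda / (c * mu) = 6.9 / (1 * 15.2) = 0.4539

0.4539


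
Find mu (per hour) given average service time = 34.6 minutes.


mu = 60 / avg_service_time = 60 / 34.6 = 1.73 per hour

1.73 per hour


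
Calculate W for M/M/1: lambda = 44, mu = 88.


W = 1/(mu - lambda) = 1/(88 - 44) = 0.0227 hours

0.0227 hours


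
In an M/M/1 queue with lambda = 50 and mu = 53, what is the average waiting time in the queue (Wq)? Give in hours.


rho = 50/53; Wq = rho/(mu - lambda) = 0.3145 hours

0.3145 hours


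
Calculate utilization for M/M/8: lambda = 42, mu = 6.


rho = lambda/(c*mu) = 42/(8*6) = 0.875

0.875


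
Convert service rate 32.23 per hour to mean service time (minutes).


Mean service time = 60/mu = 60/32.23 = 1.86 minutes

1.86 minutes


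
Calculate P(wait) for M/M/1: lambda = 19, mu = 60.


P(wait) = rho = lambda/mu = 19/60 = 0.3167

0.3167


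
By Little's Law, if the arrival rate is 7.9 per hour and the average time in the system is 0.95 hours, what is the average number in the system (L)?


L = lambda * W = 7.9 * 0.95 = 7.51

7.51


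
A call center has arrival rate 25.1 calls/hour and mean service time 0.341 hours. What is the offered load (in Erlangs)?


Offered load a = lambda * E[S] = 25.1 * 0.341 = 8.56 Erlangs

8.56 Erlangs


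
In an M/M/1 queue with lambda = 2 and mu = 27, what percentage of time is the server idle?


Idle fraction = (1 - rho) * 100 = (1 - 2/27) * 100 = 92.6%

92.6%


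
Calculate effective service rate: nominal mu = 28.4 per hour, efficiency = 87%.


Effective rate = mu * efficiency = 28.4 * 0.87 = 24.71 per hour

24.71 per hour


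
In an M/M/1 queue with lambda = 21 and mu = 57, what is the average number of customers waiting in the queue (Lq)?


rho = 21/57; Lq = rho^2/(1-rho) = 0.21

0.21


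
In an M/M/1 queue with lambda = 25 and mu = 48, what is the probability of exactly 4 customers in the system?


rho = 25/48; P(n) = (1-rho)*rho^n = (1-25/48)*(25/48)^4 = 0.0353

0.0353


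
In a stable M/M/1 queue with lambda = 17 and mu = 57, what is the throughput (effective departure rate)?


For a stable queue (lambda < mu), throughput = lambda = 17 per hour

17 per hour


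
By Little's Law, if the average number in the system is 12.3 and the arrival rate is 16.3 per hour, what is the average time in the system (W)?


W = L / lambda = 12.3 / 16.3 = 0.7546 hours

0.7546 hours


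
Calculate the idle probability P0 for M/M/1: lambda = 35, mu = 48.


P0 = 1 - rho = 1 - 35/48 = 0.2708

0.2708


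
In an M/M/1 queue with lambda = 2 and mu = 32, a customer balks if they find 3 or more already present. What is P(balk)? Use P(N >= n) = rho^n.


P(N >= 3) = rho^3 = (2/32)^3 = 0.0002

0.0002


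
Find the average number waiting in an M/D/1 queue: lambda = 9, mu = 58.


M/D/1: Lq = rho^2 / (2*(1-rho)) where rho = 9/58; Lq = 0.01

0.01


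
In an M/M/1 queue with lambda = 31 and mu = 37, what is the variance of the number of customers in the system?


rho = 31/37; Var(N) = rho/(1-rho)^2 = 31.86

31.86


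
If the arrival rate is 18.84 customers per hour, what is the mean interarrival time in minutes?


Mean interarrival time = 60/lambda = 60/18.84 = 3.18 minutes

3.18 minutes


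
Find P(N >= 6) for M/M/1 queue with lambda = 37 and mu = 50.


P(N >= 6) = rho^6 = (37/50)^6 = 0.1642

0.1642


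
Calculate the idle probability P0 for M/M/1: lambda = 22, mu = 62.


P0 = 1 - rho = 1 - 22/62 = 0.6452

0.6452


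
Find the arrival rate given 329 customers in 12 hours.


lambda = total arrivals / time = 329 / 12 = 27.42 per hour

27.42 per hour


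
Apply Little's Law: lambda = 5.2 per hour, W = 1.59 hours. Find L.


L = lambda * W = 5.2 * 1.59 = 8.27

8.27


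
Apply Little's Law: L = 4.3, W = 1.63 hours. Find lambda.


lambda = L / W = 4.3 / 1.63 = 2.64 per hour

2.64 per hour


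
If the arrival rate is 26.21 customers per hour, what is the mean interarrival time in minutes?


Mean interarrival time = 60/lambda = 60/26.21 = 2.29 minutes

2.29 minutes


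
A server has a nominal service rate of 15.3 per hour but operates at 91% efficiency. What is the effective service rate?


Effective rate = mu * efficiency = 15.3 * 0.91 = 13.92 per hour

13.92 per hour


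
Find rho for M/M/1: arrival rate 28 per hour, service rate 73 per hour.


rho = lambda/mu = 28/73 = 0.3836

0.3836


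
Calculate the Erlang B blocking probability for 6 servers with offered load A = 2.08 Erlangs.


B(N,A) = (A^N/N!) / sum(A^k/k!, k=0..N) with N=6, A=2.08 = 0.0141

0.0141


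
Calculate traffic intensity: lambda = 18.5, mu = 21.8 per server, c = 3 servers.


rho = lambda / (c * mu) = 18.5 / (3 * 21.8) = 0.2829

0.2829


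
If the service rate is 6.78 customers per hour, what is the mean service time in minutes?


Mean service time = 60/mu = 60/6.78 = 8.85 minutes

8.85 minutes


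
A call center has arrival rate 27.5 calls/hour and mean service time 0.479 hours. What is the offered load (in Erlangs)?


Offered load a = lambda * E[S] = 27.5 * 0.479 = 13.17 Erlangs

13.17 Erlangs


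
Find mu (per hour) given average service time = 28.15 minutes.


mu = 60 / avg_service_time = 60 / 28.15 = 2.13 per hour

2.13 per hour


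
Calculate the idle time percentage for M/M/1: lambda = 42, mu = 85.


Idle fraction = (1 - rho) * 100 = (1 - 42/85) * 100 = 50.6%

50.6%


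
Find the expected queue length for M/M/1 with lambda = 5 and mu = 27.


rho = 5/27; Lq = rho^2/(1-rho) = 0.04

0.04


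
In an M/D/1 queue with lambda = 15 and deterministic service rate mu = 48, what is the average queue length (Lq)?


M/D/1: Lq = rho^2 / (2*(1-rho)) where rho = 15/48; Lq = 0.07

0.07


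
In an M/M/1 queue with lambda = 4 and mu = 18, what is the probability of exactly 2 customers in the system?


rho = 4/18; P(n) = (1-rho)*rho^n = (1-4/18)*(4/18)^2 = 0.0384

0.0384


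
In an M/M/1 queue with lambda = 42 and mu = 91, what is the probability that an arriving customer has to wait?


P(wait) = rho = lambda/mu = 42/91 = 0.4615

0.4615


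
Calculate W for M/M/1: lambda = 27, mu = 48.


W = 1/(mu - lambda) = 1/(48 - 27) = 0.0476 hours

0.0476 hours


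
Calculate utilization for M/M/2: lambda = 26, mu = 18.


rho = lambda/(c*mu) = 26/(2*18) = 0.7222

0.7222


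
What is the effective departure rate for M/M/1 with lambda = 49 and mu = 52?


For a stable queue (lambda < mu), throughput = lambda = 49 per hour

49 per hour


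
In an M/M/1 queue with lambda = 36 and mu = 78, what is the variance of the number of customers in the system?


rho = 36/78; Var(N) = rho/(1-rho)^2 = 1.59

1.59


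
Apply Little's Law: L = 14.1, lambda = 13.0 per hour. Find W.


W = L / lambda = 14.1 / 13.0 = 1.0846 hours

1.0846 hours


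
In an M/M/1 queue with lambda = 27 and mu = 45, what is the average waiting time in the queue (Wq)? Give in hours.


rho = 27/45; Wq = rho/(mu - lambda) = 0.0333 hours

0.0333 hours


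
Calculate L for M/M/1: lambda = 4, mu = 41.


rho = 4/41; L = rho/(1-rho) = 0.11

0.11


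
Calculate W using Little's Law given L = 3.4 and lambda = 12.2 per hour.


W = L / lambda = 3.4 / 12.2 = 0.2787 hours

0.2787 hours


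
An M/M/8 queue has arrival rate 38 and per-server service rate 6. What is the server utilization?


rho = lambda/(c*mu) = 38/(8*6) = 0.7917

0.7917


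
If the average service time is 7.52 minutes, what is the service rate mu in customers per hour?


mu = 60 / avg_service_time = 60 / 7.52 = 7.98 per hour

7.98 per hour


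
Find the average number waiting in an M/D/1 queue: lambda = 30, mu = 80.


M/D/1: Lq = rho^2 / (2*(1-rho)) where rho = 30/80; Lq = 0.11

0.11


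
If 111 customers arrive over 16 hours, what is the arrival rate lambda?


lambda = total arrivals / time = 111 / 16 = 6.94 per hour

6.94 per hour


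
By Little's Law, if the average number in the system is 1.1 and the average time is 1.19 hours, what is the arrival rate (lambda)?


lambda = L / W = 1.1 / 1.19 = 0.92 per hour

0.92 per hour


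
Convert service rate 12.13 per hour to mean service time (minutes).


Mean service time = 60/mu = 60/12.13 = 4.95 minutes

4.95 minutes


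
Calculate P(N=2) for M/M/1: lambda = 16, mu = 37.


rho = 16/37; P(n) = (1-rho)*rho^n = (1-16/37)*(16/37)^2 = 0.1061

0.1061


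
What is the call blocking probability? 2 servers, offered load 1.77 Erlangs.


B(N,A) = (A^N/N!) / sum(A^k/k!, k=0..N) with N=2, A=1.77 = 0.3612

0.3612


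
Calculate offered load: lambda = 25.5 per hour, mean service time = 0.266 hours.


Offered load a = lambda * E[S] = 25.5 * 0.266 = 6.78 Erlangs

6.78 Erlangs


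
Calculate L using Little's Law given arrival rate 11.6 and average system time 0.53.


L = lambda * W = 11.6 * 0.53 = 6.15

6.15


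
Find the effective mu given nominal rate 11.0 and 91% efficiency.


Effective rate = mu * efficiency = 11.0 * 0.91 = 10.01 per hour

10.01 per hour


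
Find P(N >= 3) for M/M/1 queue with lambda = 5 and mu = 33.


P(N >= 3) = rho^3 = (5/33)^3 = 0.0035

0.0035


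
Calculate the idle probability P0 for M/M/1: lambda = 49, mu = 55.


P0 = 1 - rho = 1 - 49/55 = 0.1091

0.1091


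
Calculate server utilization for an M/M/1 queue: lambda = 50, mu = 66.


rho = lambda/mu = 50/66 = 0.7576

0.7576


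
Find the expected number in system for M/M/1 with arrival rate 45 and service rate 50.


rho = 45/50; L = rho/(1-rho) = 9.0

9.0


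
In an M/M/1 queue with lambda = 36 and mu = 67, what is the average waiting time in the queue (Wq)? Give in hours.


rho = 36/67; Wq = rho/(mu - lambda) = 0.0173 hours

0.0173 hours


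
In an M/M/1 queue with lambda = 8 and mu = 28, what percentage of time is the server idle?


Idle fraction = (1 - rho) * 100 = (1 - 8/28) * 100 = 71.4%

71.4%


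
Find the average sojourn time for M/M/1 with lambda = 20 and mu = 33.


W = 1/(mu - lambda) = 1/(33 - 20) = 0.0769 hours

0.0769 hours


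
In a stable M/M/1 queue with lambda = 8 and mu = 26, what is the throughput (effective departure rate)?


For a stable queue (lambda < mu), throughput = lambda = 8 per hour

8 per hour


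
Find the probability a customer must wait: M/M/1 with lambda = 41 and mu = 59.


P(wait) = rho = lambda/mu = 41/59 = 0.6949

0.6949


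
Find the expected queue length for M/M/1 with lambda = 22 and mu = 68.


rho = 22/68; Lq = rho^2/(1-rho) = 0.15

0.15


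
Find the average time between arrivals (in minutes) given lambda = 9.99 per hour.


Mean interarrival time = 60/lambda = 60/9.99 = 6.01 minutes

6.01 minutes


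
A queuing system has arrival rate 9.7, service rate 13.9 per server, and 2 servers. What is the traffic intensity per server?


rho = lambda / (c * mu) = 9.7 / (2 * 13.9) = 0.3489

0.3489


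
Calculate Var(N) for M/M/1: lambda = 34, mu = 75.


rho = 34/75; Var(N) = rho/(1-rho)^2 = 1.52

1.52


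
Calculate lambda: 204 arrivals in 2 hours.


lambda = total arrivals / time = 204 / 2 = 102.0 per hour

102.0 per hour


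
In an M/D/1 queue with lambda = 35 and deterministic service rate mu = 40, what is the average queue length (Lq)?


M/D/1: Lq = rho^2 / (2*(1-rho)) where rho = 35/40; Lq = 3.06

3.06


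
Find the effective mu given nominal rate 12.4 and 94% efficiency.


Effective rate = mu * efficiency = 12.4 * 0.94 = 11.66 per hour

11.66 per hour


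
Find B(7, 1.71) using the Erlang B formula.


B(N,A) = (A^N/N!) / sum(A^k/k!, k=0..N) with N=7, A=1.71 = 0.0015

0.0015


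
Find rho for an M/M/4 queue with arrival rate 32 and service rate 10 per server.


rho = lambda/(c*mu) = 32/(4*10) = 0.8

0.8


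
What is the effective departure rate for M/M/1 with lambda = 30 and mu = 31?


For a stable queue (lambda < mu), throughput = lambda = 30 per hour

30 per hour


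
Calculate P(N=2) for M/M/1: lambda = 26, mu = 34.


rho = 26/34; P(n) = (1-rho)*rho^n = (1-26/34)*(26/34)^2 = 0.1376

0.1376


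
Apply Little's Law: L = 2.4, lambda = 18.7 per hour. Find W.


W = L / lambda = 2.4 / 18.7 = 0.1283 hours

0.1283 hours


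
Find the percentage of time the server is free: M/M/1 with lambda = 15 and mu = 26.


Idle fraction = (1 - rho) * 100 = (1 - 15/26) * 100 = 42.3%

42.3%


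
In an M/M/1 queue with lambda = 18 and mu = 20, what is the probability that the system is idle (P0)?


P0 = 1 - rho = 1 - 18/20 = 0.1

0.1


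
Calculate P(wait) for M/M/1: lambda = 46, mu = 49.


P(wait) = rho = lambda/mu = 46/49 = 0.9388

0.9388


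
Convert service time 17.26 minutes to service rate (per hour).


mu = 60 / avg_service_time = 60 / 17.26 = 3.48 per hour

3.48 per hour


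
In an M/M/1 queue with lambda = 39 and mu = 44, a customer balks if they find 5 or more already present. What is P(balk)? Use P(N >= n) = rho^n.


P(N >= 5) = rho^5 = (39/44)^5 = 0.5471

0.5471


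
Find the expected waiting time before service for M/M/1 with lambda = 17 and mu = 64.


rho = 17/64; Wq = rho/(mu - lambda) = 0.0057 hours

0.0057 hours


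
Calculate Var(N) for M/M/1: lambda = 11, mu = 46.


rho = 11/46; Var(N) = rho/(1-rho)^2 = 0.41

0.41


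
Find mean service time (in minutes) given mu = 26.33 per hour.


Mean service time = 60/mu = 60/26.33 = 2.28 minutes

2.28 minutes


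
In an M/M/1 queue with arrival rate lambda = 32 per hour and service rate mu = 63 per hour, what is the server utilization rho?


rho = lambda/mu = 32/63 = 0.5079

0.5079


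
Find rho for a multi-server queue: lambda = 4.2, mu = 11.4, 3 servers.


rho = lambda / (c * mu) = 4.2 / (3 * 11.4) = 0.1228

0.1228


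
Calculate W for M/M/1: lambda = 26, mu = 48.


W = 1/(mu - lambda) = 1/(48 - 26) = 0.0455 hours

0.0455 hours


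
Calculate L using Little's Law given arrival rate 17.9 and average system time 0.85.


L = lambda * W = 17.9 * 0.85 = 15.22

15.22


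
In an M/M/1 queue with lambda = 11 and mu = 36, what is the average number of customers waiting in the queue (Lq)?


rho = 11/36; Lq = rho^2/(1-rho) = 0.13

0.13


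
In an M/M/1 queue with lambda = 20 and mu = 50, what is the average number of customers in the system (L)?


rho = 20/50; L = rho/(1-rho) = 0.67

0.67


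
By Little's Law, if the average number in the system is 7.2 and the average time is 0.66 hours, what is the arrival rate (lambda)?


lambda = L / W = 7.2 / 0.66 = 10.91 per hour

10.91 per hour


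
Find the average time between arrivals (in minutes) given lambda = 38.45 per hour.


Mean interarrival time = 60/lambda = 60/38.45 = 1.56 minutes

1.56 minutes


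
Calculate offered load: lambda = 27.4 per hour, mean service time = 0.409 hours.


Offered load a = lambda * E[S] = 27.4 * 0.409 = 11.21 Erlangs

11.21 Erlangs


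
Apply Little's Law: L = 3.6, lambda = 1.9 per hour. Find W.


W = L / lambda = 3.6 / 1.9 = 1.8947 hours

1.8947 hours


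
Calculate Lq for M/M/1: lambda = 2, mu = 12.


rho = 2/12; Lq = rho^2/(1-rho) = 0.03

0.03


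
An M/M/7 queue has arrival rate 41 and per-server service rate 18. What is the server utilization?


rho = lambda/(c*mu) = 41/(7*18) = 0.3254

0.3254


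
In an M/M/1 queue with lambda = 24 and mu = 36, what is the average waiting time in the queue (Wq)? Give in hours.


rho = 24/36; Wq = rho/(mu - lambda) = 0.0556 hours

0.0556 hours


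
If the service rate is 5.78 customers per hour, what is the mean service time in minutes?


Mean service time = 60/mu = 60/5.78 = 10.38 minutes

10.38 minutes


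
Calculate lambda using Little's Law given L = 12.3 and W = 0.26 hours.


lambda = L / W = 12.3 / 0.26 = 47.31 per hour

47.31 per hour


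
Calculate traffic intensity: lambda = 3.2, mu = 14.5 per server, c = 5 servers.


rho = lambda / (c * mu) = 3.2 / (5 * 14.5) = 0.0441

0.0441


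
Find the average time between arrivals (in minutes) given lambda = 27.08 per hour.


Mean interarrival time = 60/lambda = 60/27.08 = 2.22 minutes

2.22 minutes


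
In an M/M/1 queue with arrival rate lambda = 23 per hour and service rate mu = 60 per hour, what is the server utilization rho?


rho = lambda/mu = 23/60 = 0.3833

0.3833


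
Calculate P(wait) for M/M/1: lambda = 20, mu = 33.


P(wait) = rho = lambda/mu = 20/33 = 0.6061

0.6061


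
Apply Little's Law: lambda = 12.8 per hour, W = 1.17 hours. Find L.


L = lambda * W = 12.8 * 1.17 = 14.98

14.98


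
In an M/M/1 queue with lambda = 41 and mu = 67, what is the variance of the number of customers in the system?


rho = 41/67; Var(N) = rho/(1-rho)^2 = 4.06

4.06


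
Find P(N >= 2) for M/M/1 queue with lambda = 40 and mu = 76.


P(N >= 2) = rho^2 = (40/76)^2 = 0.277

0.277


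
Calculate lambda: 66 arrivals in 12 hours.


lambda = total arrivals / time = 66 / 12 = 5.5 per hour

5.5 per hour


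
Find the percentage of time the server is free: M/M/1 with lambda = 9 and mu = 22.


Idle fraction = (1 - rho) * 100 = (1 - 9/22) * 100 = 59.1%

59.1%


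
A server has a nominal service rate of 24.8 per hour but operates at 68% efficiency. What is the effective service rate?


Effective rate = mu * efficiency = 24.8 * 0.68 = 16.86 per hour

16.86 per hour


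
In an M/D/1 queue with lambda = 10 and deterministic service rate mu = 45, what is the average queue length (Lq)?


M/D/1: Lq = rho^2 / (2*(1-rho)) where rho = 10/45; Lq = 0.03

0.03


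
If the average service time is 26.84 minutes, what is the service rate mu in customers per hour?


mu = 60 / avg_service_time = 60 / 26.84 = 2.24 per hour

2.24 per hour


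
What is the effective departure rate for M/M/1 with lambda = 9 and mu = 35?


For a stable queue (lambda < mu), throughput = lambda = 9 per hour

9 per hour


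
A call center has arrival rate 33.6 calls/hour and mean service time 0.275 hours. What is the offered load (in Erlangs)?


Offered load a = lambda * E[S] = 33.6 * 0.275 = 9.24 Erlangs

9.24 Erlangs


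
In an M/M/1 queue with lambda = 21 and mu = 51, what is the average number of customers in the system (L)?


rho = 21/51; L = rho/(1-rho) = 0.7

0.7


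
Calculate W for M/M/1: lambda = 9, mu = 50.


W = 1/(mu - lambda) = 1/(50 - 9) = 0.0244 hours

0.0244 hours


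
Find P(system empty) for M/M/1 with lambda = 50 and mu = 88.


P0 = 1 - rho = 1 - 50/88 = 0.4318

0.4318


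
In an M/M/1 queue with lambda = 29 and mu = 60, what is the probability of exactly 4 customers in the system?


rho = 29/60; P(n) = (1-rho)*rho^n = (1-29/60)*(29/60)^4 = 0.0282

0.0282


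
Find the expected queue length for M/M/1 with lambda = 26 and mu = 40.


rho = 26/40; Lq = rho^2/(1-rho) = 1.21

1.21


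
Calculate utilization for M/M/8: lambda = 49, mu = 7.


rho = lambda/(c*mu) = 49/(8*7) = 0.875

0.875


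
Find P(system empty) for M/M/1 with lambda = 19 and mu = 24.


P0 = 1 - rho = 1 - 19/24 = 0.2083

0.2083


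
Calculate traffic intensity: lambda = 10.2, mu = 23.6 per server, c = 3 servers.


rho = lambda / (c * mu) = 10.2 / (3 * 23.6) = 0.1441

0.1441


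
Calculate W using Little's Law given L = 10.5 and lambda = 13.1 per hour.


W = L / lambda = 10.5 / 13.1 = 0.8015 hours

0.8015 hours


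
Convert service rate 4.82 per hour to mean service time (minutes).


Mean service time = 60/mu = 60/4.82 = 12.45 minutes

12.45 minutes


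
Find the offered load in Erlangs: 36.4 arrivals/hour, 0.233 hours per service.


Offered load a = lambda * E[S] = 36.4 * 0.233 = 8.48 Erlangs

8.48 Erlangs


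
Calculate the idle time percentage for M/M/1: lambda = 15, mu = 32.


Idle fraction = (1 - rho) * 100 = (1 - 15/32) * 100 = 53.1%

53.1%


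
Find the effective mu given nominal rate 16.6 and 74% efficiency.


Effective rate = mu * efficiency = 16.6 * 0.74 = 12.28 per hour

12.28 per hour


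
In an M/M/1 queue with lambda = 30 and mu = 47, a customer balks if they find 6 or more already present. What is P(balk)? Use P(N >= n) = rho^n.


P(N >= 6) = rho^6 = (30/47)^6 = 0.0676

0.0676


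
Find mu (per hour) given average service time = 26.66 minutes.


mu = 60 / avg_service_time = 60 / 26.66 = 2.25 per hour

2.25 per hour


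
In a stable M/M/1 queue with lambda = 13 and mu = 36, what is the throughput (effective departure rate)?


For a stable queue (lambda < mu), throughput = lambda = 13 per hour

13 per hour


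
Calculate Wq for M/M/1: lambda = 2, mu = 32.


rho = 2/32; Wq = rho/(mu - lambda) = 0.0021 hours

0.0021 hours


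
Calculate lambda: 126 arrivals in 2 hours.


lambda = total arrivals / time = 126 / 2 = 63.0 per hour

63.0 per hour


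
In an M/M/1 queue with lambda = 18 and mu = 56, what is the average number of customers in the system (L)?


rho = 18/56; L = rho/(1-rho) = 0.47

0.47


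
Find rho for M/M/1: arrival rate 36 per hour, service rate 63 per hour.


rho = lambda/mu = 36/63 = 0.5714

0.5714


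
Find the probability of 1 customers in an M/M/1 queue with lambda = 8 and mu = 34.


rho = 8/34; P(n) = (1-rho)*rho^n = (1-8/34)*(8/34)^1 = 0.1799

0.1799


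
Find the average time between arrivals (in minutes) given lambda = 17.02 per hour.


Mean interarrival time = 60/lambda = 60/17.02 = 3.53 minutes

3.53 minutes


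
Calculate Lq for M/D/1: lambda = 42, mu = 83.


M/D/1: Lq = rho^2 / (2*(1-rho)) where rho = 42/83; Lq = 0.26

0.26


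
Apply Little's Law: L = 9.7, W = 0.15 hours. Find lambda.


lambda = L / W = 9.7 / 0.15 = 64.67 per hour

64.67 per hour


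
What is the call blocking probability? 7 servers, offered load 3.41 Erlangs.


B(N,A) = (A^N/N!) / sum(A^k/k!, k=0..N) with N=7, A=3.41 = 0.036

0.036


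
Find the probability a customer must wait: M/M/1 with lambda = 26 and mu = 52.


P(wait) = rho = lambda/mu = 26/52 = 0.5

0.5


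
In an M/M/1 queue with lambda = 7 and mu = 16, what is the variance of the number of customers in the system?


rho = 7/16; Var(N) = rho/(1-rho)^2 = 1.38

1.38


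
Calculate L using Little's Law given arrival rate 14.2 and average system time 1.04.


L = lambda * W = 14.2 * 1.04 = 14.77

14.77


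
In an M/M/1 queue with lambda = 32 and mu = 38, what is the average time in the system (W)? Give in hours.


W = 1/(mu - lambda) = 1/(38 - 32) = 0.1667 hours

0.1667 hours


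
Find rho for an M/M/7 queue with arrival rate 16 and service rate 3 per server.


rho = lambda/(c*mu) = 16/(7*3) = 0.7619

0.7619


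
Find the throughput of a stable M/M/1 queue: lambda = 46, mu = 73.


For a stable queue (lambda < mu), throughput = lambda = 46 per hour

46 per hour


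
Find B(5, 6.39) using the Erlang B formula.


B(N,A) = (A^N/N!) / sum(A^k/k!, k=0..N) with N=5, A=6.39 = 0.3868

0.3868


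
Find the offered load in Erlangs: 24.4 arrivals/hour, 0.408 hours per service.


Offered load a = lambda * E[S] = 24.4 * 0.408 = 9.96 Erlangs

9.96 Erlangs


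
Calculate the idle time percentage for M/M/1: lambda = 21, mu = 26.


Idle fraction = (1 - rho) * 100 = (1 - 21/26) * 100 = 19.2%

19.2%


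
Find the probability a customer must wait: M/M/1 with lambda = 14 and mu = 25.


P(wait) = rho = lambda/mu = 14/25 = 0.56

0.56


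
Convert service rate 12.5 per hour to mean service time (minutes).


Mean service time = 60/mu = 60/12.5 = 4.8 minutes

4.8 minutes


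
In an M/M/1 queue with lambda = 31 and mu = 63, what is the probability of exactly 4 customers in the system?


rho = 31/63; P(n) = (1-rho)*rho^n = (1-31/63)*(31/63)^4 = 0.0298

0.0298


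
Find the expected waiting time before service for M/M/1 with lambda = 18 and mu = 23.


rho = 18/23; Wq = rho/(mu - lambda) = 0.1565 hours

0.1565 hours


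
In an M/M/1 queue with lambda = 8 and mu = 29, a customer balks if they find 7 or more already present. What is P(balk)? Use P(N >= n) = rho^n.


P(N >= 7) = rho^7 = (8/29)^7 = 0.0001

0.0001


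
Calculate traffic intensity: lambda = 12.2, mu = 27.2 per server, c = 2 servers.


rho = lambda / (c * mu) = 12.2 / (2 * 27.2) = 0.2243

0.2243


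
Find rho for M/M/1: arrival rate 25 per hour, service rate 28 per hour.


rho = lambda/mu = 25/28 = 0.8929

0.8929


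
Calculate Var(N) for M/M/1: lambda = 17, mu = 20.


rho = 17/20; Var(N) = rho/(1-rho)^2 = 37.78

37.78


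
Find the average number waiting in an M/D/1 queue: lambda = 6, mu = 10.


M/D/1: Lq = rho^2 / (2*(1-rho)) where rho = 6/10; Lq = 0.45

0.45


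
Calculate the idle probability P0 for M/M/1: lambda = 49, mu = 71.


P0 = 1 - rho = 1 - 49/71 = 0.3099

0.3099


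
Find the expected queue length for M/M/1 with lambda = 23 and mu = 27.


rho = 23/27; Lq = rho^2/(1-rho) = 4.9

4.9


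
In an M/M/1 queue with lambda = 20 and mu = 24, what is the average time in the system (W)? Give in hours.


W = 1/(mu - lambda) = 1/(24 - 20) = 0.25 hours

0.25 hours


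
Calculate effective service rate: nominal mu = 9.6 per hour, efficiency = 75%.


Effective rate = mu * efficiency = 9.6 * 0.75 = 7.2 per hour

7.2 per hour


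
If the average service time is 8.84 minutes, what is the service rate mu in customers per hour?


mu = 60 / avg_service_time = 60 / 8.84 = 6.79 per hour

6.79 per hour


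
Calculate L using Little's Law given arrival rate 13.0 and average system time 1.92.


L = lambda * W = 13.0 * 1.92 = 24.96

24.96


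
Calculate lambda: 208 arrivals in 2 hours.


lambda = total arrivals / time = 208 / 2 = 104.0 per hour

104.0 per hour


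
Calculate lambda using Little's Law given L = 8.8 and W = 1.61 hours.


lambda = L / W = 8.8 / 1.61 = 5.47 per hour

5.47 per hour


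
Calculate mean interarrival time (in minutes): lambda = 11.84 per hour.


Mean interarrival time = 60/lambda = 60/11.84 = 5.07 minutes

5.07 minutes


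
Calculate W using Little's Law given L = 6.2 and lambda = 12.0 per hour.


W = L / lambda = 6.2 / 12.0 = 0.5167 hours

0.5167 hours


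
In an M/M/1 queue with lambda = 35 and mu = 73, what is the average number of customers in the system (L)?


rho = 35/73; L = rho/(1-rho) = 0.92

0.92


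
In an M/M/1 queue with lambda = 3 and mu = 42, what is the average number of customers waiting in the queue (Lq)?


rho = 3/42; Lq = rho^2/(1-rho) = 0.01

0.01


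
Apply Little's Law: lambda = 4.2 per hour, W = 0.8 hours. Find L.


L = lambda * W = 4.2 * 0.8 = 3.36

3.36


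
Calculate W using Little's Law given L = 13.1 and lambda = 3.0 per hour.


W = L / lambda = 13.1 / 3.0 = 4.3667 hours

4.3667 hours


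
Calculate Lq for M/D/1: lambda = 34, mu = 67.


M/D/1: Lq = rho^2 / (2*(1-rho)) where rho = 34/67; Lq = 0.26

0.26


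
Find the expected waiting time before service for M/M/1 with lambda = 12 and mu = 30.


rho = 12/30; Wq = rho/(mu - lambda) = 0.0222 hours

0.0222 hours


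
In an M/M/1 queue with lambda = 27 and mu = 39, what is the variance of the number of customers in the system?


rho = 27/39; Var(N) = rho/(1-rho)^2 = 7.31

7.31


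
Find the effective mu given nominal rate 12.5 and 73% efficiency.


Effective rate = mu * efficiency = 12.5 * 0.73 = 9.13 per hour

9.13 per hour


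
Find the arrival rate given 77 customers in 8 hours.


lambda = total arrivals / time = 77 / 8 = 9.63 per hour

9.63 per hour


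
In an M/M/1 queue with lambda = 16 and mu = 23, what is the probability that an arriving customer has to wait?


P(wait) = rho = lambda/mu = 16/23 = 0.6957

0.6957


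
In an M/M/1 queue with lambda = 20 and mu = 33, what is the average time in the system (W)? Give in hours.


W = 1/(mu - lambda) = 1/(33 - 20) = 0.0769 hours

0.0769 hours


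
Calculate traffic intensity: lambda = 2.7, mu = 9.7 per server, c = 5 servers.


rho = lambda / (c * mu) = 2.7 / (5 * 9.7) = 0.0557

0.0557


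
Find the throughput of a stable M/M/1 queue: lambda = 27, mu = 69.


For a stable queue (lambda < mu), throughput = lambda = 27 per hour

27 per hour


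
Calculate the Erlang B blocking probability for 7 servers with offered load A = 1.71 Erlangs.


B(N,A) = (A^N/N!) / sum(A^k/k!, k=0..N) with N=7, A=1.71 = 0.0015

0.0015


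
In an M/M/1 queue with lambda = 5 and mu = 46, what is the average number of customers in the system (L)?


rho = 5/46; L = rho/(1-rho) = 0.12

0.12


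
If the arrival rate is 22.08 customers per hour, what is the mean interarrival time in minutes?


Mean interarrival time = 60/lambda = 60/22.08 = 2.72 minutes

2.72 minutes


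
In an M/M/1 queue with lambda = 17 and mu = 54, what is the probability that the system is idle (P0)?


P0 = 1 - rho = 1 - 17/54 = 0.6852

0.6852


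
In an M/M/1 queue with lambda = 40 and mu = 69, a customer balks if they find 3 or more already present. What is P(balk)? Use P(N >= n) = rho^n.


P(N >= 3) = rho^3 = (40/69)^3 = 0.1948

0.1948


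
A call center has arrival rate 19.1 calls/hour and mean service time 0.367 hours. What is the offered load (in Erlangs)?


Offered load a = lambda * E[S] = 19.1 * 0.367 = 7.01 Erlangs

7.01 Erlangs


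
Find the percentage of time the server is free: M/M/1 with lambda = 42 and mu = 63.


Idle fraction = (1 - rho) * 100 = (1 - 42/63) * 100 = 33.3%

33.3%


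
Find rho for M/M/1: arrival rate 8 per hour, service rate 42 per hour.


rho = lambda/mu = 8/42 = 0.1905

0.1905


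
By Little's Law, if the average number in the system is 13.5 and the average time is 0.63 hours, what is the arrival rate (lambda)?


lambda = L / W = 13.5 / 0.63 = 21.43 per hour

21.43 per hour


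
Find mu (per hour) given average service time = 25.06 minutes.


mu = 60 / avg_service_time = 60 / 25.06 = 2.39 per hour

2.39 per hour


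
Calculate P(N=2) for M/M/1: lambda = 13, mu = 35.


rho = 13/35; P(n) = (1-rho)*rho^n = (1-13/35)*(13/35)^2 = 0.0867

0.0867


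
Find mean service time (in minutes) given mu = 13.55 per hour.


Mean service time = 60/mu = 60/13.55 = 4.43 minutes

4.43 minutes


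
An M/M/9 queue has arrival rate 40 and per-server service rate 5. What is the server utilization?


rho = lambda/(c*mu) = 40/(9*5) = 0.8889

0.8889


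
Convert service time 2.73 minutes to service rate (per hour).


mu = 60 / avg_service_time = 60 / 2.73 = 21.98 per hour

21.98 per hour


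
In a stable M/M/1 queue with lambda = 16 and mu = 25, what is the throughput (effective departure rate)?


For a stable queue (lambda < mu), throughput = lambda = 16 per hour

16 per hour


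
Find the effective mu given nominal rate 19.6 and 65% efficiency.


Effective rate = mu * efficiency = 19.6 * 0.65 = 12.74 per hour

12.74 per hour


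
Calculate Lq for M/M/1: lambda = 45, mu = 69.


rho = 45/69; Lq = rho^2/(1-rho) = 1.22

1.22


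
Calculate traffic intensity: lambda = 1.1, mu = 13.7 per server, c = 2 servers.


rho = lambda / (c * mu) = 1.1 / (2 * 13.7) = 0.0401

0.0401


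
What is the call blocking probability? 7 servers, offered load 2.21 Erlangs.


B(N,A) = (A^N/N!) / sum(A^k/k!, k=0..N) with N=7, A=2.21 = 0.0056

0.0056


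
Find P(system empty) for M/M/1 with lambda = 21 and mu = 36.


P0 = 1 - rho = 1 - 21/36 = 0.4167

0.4167


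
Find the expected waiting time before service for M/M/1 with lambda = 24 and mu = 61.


rho = 24/61; Wq = rho/(mu - lambda) = 0.0106 hours

0.0106 hours


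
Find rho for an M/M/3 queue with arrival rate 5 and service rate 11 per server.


rho = lambda/(c*mu) = 5/(3*11) = 0.1515

0.1515


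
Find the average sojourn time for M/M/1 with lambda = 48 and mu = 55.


W = 1/(mu - lambda) = 1/(55 - 48) = 0.1429 hours

0.1429 hours


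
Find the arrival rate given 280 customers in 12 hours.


lambda = total arrivals / time = 280 / 12 = 23.33 per hour

23.33 per hour


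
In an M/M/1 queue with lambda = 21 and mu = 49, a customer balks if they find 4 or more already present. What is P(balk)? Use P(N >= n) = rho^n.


P(N >= 4) = rho^4 = (21/49)^4 = 0.0337

0.0337


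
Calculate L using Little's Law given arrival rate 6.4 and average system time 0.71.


L = lambda * W = 6.4 * 0.71 = 4.54

4.54


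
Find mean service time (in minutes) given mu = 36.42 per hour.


Mean service time = 60/mu = 60/36.42 = 1.65 minutes

1.65 minutes


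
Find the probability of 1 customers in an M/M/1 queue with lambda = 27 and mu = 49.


rho = 27/49; P(n) = (1-rho)*rho^n = (1-27/49)*(27/49)^1 = 0.2474

0.2474


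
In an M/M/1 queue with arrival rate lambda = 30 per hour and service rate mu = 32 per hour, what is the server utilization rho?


rho = lambda/mu = 30/32 = 0.9375

0.9375


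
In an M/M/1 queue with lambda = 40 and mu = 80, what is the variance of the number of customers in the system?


rho = 40/80; Var(N) = rho/(1-rho)^2 = 2.0

2.0


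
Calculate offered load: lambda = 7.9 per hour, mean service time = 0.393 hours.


Offered load a = lambda * E[S] = 7.9 * 0.393 = 3.1 Erlangs

3.1 Erlangs


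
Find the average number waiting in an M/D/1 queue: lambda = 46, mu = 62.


M/D/1: Lq = rho^2 / (2*(1-rho)) where rho = 46/62; Lq = 1.07

1.07


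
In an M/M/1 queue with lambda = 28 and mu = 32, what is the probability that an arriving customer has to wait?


P(wait) = rho = lambda/mu = 28/32 = 0.875

0.875


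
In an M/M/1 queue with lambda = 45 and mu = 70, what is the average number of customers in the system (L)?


rho = 45/70; L = rho/(1-rho) = 1.8

1.8


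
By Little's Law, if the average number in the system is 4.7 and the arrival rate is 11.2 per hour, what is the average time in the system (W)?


W = L / lambda = 4.7 / 11.2 = 0.4196 hours

0.4196 hours


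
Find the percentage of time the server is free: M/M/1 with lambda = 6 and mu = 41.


Idle fraction = (1 - rho) * 100 = (1 - 6/41) * 100 = 85.4%

85.4%


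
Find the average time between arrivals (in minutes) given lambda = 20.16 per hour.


Mean interarrival time = 60/lambda = 60/20.16 = 2.98 minutes

2.98 minutes


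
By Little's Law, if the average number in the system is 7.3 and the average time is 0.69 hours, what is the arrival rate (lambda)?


lambda = L / W = 7.3 / 0.69 = 10.58 per hour

10.58 per hour


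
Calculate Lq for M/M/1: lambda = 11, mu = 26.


rho = 11/26; Lq = rho^2/(1-rho) = 0.31

0.31


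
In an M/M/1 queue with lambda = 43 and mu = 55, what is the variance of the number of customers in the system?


rho = 43/55; Var(N) = rho/(1-rho)^2 = 16.42

16.42


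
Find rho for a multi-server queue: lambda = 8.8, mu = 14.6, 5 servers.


rho = lambda / (c * mu) = 8.8 / (5 * 14.6) = 0.1205

0.1205


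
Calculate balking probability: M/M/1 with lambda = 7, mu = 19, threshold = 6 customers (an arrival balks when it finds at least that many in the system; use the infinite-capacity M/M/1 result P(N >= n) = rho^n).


P(N >= 6) = rho^6 = (7/19)^6 = 0.0025

0.0025


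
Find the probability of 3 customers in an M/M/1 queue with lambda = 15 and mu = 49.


rho = 15/49; P(n) = (1-rho)*rho^n = (1-15/49)*(15/49)^3 = 0.0199

0.0199


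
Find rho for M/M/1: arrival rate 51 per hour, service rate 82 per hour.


rho = lambda/mu = 51/82 = 0.622

0.622


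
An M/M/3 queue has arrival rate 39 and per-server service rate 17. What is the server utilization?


rho = lambda/(c*mu) = 39/(3*17) = 0.7647

0.7647


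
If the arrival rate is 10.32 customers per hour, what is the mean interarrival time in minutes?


Mean interarrival time = 60/lambda = 60/10.32 = 5.81 minutes

5.81 minutes


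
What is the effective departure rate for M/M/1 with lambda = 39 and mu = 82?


For a stable queue (lambda < mu), throughput = lambda = 39 per hour

39 per hour


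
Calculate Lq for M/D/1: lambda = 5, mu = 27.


M/D/1: Lq = rho^2 / (2*(1-rho)) where rho = 5/27; Lq = 0.02

0.02


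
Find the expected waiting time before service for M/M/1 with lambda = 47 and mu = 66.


rho = 47/66; Wq = rho/(mu - lambda) = 0.0375 hours

0.0375 hours


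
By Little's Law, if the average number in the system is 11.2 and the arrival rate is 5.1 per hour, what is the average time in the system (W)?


W = L / lambda = 11.2 / 5.1 = 2.1961 hours

2.1961 hours


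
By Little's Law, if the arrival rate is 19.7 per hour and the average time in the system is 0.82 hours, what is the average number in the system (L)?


L = lambda * W = 19.7 * 0.82 = 16.15

16.15


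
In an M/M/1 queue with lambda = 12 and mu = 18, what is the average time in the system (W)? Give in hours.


W = 1/(mu - lambda) = 1/(18 - 12) = 0.1667 hours

0.1667 hours


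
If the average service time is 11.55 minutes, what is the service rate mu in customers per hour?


mu = 60 / avg_service_time = 60 / 11.55 = 5.19 per hour

5.19 per hour


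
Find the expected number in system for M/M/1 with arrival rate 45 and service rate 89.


rho = 45/89; L = rho/(1-rho) = 1.02

1.02


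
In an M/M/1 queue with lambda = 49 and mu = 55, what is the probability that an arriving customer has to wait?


P(wait) = rho = lambda/mu = 49/55 = 0.8909

0.8909


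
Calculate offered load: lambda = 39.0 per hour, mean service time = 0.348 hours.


Offered load a = lambda * E[S] = 39.0 * 0.348 = 13.57 Erlangs

13.57 Erlangs


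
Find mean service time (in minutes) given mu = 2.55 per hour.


Mean service time = 60/mu = 60/2.55 = 23.53 minutes

23.53 minutes


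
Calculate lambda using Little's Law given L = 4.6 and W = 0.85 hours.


lambda = L / W = 4.6 / 0.85 = 5.41 per hour

5.41 per hour


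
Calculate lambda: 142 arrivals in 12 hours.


lambda = total arrivals / time = 142 / 12 = 11.83 per hour

11.83 per hour


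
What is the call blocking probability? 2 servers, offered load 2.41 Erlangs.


B(N,A) = (A^N/N!) / sum(A^k/k!, k=0..N) with N=2, A=2.41 = 0.4599

0.4599


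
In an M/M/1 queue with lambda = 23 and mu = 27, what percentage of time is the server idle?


Idle fraction = (1 - rho) * 100 = (1 - 23/27) * 100 = 14.8%

14.8%


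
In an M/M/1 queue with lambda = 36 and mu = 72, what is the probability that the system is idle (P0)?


P0 = 1 - rho = 1 - 36/72 = 0.5

0.5


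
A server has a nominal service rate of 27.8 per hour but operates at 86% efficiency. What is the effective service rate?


Effective rate = mu * efficiency = 27.8 * 0.86 = 23.91 per hour

23.91 per hour


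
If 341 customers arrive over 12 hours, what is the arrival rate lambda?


lambda = total arrivals / time = 341 / 12 = 28.42 per hour

28.42 per hour
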